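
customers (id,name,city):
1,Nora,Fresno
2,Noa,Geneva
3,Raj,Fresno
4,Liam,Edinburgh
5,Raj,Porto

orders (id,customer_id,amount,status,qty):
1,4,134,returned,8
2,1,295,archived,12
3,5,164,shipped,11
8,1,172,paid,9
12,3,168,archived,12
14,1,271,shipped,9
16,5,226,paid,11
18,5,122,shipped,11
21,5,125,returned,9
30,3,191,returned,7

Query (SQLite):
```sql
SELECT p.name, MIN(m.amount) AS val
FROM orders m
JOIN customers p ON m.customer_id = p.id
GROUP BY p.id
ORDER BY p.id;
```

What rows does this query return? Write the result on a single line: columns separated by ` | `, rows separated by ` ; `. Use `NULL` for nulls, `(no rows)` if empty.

Join each orders row to its customers via customer_id.
Group joined rows by customers.id; compute MIN(m.amount) per group.
  1: ids {2, 8, 14} → MIN(m.amount)=172
  3: ids {12, 30} → MIN(m.amount)=168
  4: ids {1} → MIN(m.amount)=134
  5: ids {3, 16, 18, 21} → MIN(m.amount)=122

Nora | 172 ; Raj | 168 ; Liam | 134 ; Raj | 122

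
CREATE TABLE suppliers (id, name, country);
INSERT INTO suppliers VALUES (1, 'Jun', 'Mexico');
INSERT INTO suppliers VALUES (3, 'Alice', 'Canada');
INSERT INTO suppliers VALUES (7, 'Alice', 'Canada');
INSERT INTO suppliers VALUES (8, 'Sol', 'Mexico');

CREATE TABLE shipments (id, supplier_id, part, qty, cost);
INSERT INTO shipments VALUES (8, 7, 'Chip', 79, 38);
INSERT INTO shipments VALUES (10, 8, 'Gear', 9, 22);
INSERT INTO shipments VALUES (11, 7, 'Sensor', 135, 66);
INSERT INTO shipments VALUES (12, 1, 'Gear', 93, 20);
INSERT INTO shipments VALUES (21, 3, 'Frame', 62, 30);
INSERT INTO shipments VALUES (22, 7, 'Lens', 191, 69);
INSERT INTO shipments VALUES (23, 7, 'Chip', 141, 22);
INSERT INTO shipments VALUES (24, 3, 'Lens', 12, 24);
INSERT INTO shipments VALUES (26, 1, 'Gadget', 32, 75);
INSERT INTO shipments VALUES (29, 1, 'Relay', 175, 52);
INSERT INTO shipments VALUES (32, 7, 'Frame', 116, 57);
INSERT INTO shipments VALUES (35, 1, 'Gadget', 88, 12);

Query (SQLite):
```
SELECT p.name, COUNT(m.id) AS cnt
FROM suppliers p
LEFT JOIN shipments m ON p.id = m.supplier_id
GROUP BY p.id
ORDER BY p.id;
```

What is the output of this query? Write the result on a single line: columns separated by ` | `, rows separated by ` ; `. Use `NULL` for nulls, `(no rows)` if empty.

LEFT JOIN keeps every suppliers row; unmatched ones get NULL for shipments columns.
Group by suppliers.id and compute COUNT(m.id). COUNT(col) of an all-NULL group is 0.
  1: ids {12, 26, 29, 35} → COUNT(m.id)=4
  3: ids {21, 24} → COUNT(m.id)=2
  7: ids {8, 11, 22, 23, 32} → COUNT(m.id)=5
  8: ids {10} → COUNT(m.id)=1

Jun | 4 ; Alice | 2 ; Alice | 5 ; Sol | 1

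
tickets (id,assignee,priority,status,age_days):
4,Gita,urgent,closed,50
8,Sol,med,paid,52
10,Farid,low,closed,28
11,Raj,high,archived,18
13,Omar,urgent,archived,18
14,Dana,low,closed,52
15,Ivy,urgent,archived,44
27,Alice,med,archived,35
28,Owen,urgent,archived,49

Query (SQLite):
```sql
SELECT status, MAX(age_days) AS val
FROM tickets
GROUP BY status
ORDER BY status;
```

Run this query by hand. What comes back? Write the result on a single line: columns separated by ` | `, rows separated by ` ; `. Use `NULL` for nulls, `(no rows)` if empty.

Partition tickets by status; compute MAX(age_days) within each group.
  archived: ids {11, 13, 15, 27, 28} → MAX(age_days)=49
  closed: ids {4, 10, 14} → MAX(age_days)=52
  paid: ids {8} → MAX(age_days)=52

archived | 49 ; closed | 52 ; paid | 52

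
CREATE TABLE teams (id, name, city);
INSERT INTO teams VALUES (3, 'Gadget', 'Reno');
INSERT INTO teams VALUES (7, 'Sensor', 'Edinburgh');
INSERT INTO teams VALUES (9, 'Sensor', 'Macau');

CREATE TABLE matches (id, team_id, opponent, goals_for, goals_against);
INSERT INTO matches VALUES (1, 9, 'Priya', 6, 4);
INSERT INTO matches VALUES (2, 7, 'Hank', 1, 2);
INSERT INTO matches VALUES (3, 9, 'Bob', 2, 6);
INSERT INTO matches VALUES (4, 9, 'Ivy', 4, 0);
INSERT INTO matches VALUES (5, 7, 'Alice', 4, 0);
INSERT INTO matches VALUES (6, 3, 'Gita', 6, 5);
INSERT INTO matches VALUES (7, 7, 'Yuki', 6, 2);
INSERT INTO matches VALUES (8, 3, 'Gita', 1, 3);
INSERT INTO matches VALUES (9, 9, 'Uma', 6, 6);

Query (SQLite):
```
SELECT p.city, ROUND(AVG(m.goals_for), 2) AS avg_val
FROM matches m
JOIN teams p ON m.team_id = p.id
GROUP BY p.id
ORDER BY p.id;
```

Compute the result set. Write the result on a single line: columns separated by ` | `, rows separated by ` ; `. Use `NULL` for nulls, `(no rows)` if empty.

Reno | 3.5 ; Edinburgh | 3.67 ; Macau | 4.5

Join each matches row to its teams via team_id.
Group joined rows by teams.id; compute ROUND(AVG(m.goals_for), 2) per group.
  3: ids {6, 8} → ROUND(AVG(m.goals_for), 2)=3.5
  7: ids {2, 5, 7} → ROUND(AVG(m.goals_for), 2)=3.67
  9: ids {1, 3, 4, 9} → ROUND(AVG(m.goals_for), 2)=4.5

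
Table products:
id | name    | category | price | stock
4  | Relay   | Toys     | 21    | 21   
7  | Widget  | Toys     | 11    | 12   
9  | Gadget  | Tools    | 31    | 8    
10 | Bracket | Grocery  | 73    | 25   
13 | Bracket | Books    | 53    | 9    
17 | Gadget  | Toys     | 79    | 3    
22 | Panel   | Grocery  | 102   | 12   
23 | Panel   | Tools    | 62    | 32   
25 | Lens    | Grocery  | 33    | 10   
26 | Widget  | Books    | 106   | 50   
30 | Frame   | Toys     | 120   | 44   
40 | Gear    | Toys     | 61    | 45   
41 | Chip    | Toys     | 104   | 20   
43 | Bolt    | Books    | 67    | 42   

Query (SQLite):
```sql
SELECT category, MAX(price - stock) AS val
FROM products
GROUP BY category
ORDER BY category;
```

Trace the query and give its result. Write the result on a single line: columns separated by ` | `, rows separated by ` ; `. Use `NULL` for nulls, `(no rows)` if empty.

For each row compute price - stock.
Group by category; take MAX of the expression per group.
  Books: ids {13, 26, 43} → MAX(price - stock)=56
  Grocery: ids {10, 22, 25} → MAX(price - stock)=90
  Tools: ids {9, 23} → MAX(price - stock)=30
  Toys: ids {4, 7, 17, 30, 40, 41} → MAX(price - stock)=84

Books | 56 ; Grocery | 90 ; Tools | 30 ; Toys | 84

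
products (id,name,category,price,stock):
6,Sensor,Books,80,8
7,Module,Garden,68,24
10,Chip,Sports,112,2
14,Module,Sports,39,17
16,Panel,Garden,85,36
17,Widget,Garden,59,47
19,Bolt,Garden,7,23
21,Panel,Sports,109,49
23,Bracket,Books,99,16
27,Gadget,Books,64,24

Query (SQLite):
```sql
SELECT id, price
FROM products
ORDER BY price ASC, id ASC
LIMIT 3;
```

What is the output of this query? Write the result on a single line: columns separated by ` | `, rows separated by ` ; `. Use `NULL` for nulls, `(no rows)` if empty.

19 | 7 ; 14 | 39 ; 17 | 59

Sort by price asc, tiebreak id asc: (7, id=19), (39, id=14), (59, id=17), (64, id=27), (68, id=7), (80, id=6) …. Take first 3.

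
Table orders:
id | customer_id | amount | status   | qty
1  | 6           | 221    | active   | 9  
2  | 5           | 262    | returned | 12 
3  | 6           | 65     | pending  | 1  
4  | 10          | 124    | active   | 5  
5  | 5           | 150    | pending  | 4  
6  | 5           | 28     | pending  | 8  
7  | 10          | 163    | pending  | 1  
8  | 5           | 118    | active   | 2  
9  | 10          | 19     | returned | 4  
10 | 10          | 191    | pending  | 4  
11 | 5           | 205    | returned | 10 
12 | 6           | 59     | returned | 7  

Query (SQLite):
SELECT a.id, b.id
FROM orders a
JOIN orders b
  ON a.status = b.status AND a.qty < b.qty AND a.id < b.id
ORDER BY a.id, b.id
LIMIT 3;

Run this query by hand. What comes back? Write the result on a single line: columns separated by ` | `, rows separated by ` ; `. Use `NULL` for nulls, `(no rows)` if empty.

3 | 5 ; 3 | 6 ; 3 | 10

Pairs (a,b) with same status, a.qty < b.qty, a.id < b.id.
status groups: active:{1,4,8} pending:{3,5,6,7,10} returned:{2,9,11,12}
Ordered by (a.id, b.id); first 3.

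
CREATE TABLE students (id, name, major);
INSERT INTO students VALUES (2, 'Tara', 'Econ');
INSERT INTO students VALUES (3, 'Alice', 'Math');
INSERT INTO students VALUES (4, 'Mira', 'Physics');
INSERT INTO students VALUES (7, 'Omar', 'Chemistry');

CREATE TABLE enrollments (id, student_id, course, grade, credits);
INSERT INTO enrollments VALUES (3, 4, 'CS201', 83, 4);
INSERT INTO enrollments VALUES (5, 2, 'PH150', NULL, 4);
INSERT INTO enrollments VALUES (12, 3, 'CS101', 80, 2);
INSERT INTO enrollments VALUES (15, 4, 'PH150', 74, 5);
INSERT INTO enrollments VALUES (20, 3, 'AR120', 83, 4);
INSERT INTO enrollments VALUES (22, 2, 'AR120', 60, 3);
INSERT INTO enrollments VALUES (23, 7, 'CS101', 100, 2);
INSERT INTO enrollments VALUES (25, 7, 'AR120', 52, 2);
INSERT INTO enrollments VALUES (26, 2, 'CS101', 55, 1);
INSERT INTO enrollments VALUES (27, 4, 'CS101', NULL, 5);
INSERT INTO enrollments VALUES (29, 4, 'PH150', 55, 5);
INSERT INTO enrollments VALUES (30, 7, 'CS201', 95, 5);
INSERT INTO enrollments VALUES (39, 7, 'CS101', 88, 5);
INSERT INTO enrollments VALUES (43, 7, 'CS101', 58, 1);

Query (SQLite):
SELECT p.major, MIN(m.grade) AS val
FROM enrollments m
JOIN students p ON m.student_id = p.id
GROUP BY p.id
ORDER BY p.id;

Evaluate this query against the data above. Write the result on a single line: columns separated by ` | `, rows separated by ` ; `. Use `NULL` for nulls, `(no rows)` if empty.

Econ | 55 ; Math | 80 ; Physics | 55 ; Chemistry | 52

Join each enrollments row to its students via student_id.
Group joined rows by students.id; compute MIN(m.grade) per group.
  2: ids {5, 22, 26} → MIN(m.grade)=55
  3: ids {12, 20} → MIN(m.grade)=80
  4: ids {3, 15, 27, 29} → MIN(m.grade)=55
  7: ids {23, 25, 30, 39, 43} → MIN(m.grade)=52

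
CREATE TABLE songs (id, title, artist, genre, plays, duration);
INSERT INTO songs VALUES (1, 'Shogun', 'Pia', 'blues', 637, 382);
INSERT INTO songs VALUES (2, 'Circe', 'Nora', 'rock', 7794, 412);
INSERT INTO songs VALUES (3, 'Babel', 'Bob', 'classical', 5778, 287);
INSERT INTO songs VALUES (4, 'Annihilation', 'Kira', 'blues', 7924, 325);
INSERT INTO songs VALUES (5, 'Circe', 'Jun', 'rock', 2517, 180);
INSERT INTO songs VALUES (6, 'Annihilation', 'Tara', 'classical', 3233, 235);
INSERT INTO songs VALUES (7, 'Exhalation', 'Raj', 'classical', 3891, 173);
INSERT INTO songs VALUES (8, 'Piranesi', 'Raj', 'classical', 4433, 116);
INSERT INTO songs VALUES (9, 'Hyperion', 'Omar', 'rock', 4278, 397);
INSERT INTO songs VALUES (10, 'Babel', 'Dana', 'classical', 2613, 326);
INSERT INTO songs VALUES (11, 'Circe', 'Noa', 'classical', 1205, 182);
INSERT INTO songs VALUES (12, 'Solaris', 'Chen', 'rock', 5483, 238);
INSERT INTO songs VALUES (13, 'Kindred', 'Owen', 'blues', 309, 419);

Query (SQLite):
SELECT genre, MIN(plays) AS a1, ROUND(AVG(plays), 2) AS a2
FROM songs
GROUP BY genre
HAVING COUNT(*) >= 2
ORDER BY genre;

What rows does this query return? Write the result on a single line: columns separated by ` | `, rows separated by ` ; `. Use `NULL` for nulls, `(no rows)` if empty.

Group songs by genre.
Per group compute: MIN(plays), ROUND(AVG(plays), 2).
HAVING: drop groups with fewer than 2 rows.
  blues: ids {1, 4, 13} → MIN(plays)=309, ROUND(AVG(plays), 2)=2956.67
  classical: ids {3, 6, 7, 8, 10, 11} → MIN(plays)=1205, ROUND(AVG(plays), 2)=3525.5
  rock: ids {2, 5, 9, 12} → MIN(plays)=2517, ROUND(AVG(plays), 2)=5018

blues | 309 | 2956.67 ; classical | 1205 | 3525.5 ; rock | 2517 | 5018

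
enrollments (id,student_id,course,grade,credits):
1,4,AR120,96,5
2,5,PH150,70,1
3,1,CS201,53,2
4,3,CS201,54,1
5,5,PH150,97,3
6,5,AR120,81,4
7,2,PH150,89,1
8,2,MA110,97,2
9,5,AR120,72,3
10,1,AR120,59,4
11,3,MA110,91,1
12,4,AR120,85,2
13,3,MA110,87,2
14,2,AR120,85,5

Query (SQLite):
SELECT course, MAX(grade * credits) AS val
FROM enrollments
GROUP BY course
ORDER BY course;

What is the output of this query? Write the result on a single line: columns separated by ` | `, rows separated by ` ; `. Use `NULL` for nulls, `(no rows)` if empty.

AR120 | 480 ; CS201 | 106 ; MA110 | 194 ; PH150 | 291

For each row compute grade * credits.
Group by course; take MAX of the expression per group.
  AR120: ids {1, 6, 9, 10, 12, 14} → MAX(grade * credits)=480
  CS201: ids {3, 4} → MAX(grade * credits)=106
  MA110: ids {8, 11, 13} → MAX(grade * credits)=194
  PH150: ids {2, 5, 7} → MAX(grade * credits)=291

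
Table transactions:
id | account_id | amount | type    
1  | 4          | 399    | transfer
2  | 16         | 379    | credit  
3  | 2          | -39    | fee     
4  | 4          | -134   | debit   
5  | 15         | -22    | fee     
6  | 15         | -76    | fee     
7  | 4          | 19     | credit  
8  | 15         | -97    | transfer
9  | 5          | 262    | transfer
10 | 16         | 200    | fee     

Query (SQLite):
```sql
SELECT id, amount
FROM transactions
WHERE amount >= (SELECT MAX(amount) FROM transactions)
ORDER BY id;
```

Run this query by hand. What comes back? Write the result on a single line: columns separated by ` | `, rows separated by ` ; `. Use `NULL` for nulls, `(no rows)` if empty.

Scalar subquery: MAX(amount) over all transactions rows = 399.
Keep rows where amount >= that value.

1 | 399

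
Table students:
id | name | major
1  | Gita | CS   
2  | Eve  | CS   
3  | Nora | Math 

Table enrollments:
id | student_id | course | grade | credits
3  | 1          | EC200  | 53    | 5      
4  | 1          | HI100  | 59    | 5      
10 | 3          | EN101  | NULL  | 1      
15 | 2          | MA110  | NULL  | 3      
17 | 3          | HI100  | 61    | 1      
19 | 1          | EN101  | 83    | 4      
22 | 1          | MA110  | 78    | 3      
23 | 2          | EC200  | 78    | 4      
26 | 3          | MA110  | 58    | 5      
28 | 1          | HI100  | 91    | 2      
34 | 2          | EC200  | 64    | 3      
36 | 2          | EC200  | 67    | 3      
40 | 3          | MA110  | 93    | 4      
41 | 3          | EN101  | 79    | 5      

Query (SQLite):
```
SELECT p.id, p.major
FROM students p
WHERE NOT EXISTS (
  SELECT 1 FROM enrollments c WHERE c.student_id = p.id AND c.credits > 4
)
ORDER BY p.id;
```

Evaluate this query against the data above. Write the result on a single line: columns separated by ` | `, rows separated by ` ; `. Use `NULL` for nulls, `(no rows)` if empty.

2 | CS

For each students row, check whether any enrollments with matching student_id has credits > 4.
Keep rows where that is false.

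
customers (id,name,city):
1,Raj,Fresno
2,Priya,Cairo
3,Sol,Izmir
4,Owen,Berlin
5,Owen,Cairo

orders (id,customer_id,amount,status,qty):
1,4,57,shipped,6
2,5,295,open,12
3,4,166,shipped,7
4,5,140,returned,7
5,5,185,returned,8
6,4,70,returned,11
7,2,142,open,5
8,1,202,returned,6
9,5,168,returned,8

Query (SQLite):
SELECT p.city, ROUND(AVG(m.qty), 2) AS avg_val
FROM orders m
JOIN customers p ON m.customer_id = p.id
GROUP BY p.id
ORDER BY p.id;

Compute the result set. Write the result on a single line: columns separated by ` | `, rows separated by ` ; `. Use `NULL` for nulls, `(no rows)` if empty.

Join each orders row to its customers via customer_id.
Group joined rows by customers.id; compute ROUND(AVG(m.qty), 2) per group.
  1: ids {8} → ROUND(AVG(m.qty), 2)=6
  2: ids {7} → ROUND(AVG(m.qty), 2)=5
  4: ids {1, 3, 6} → ROUND(AVG(m.qty), 2)=8
  5: ids {2, 4, 5, 9} → ROUND(AVG(m.qty), 2)=8.75

Fresno | 6 ; Cairo | 5 ; Berlin | 8 ; Cairo | 8.75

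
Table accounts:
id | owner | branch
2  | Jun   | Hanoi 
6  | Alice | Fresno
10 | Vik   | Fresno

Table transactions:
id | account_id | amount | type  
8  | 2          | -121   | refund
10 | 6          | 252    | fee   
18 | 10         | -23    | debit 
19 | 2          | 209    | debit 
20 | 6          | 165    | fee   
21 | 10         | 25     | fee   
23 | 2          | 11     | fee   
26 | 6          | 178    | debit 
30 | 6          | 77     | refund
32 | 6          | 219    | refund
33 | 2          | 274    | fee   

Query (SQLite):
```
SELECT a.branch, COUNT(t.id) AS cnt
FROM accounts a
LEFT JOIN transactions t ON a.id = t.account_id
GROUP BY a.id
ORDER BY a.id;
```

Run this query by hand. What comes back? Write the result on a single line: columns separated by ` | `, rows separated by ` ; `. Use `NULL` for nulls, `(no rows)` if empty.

Hanoi | 4 ; Fresno | 5 ; Fresno | 2

LEFT JOIN keeps every accounts row; unmatched ones get NULL for transactions columns.
Group by accounts.id and compute COUNT(t.id). COUNT(col) of an all-NULL group is 0.
  2: ids {8, 19, 23, 33} → COUNT(t.id)=4
  6: ids {10, 20, 26, 30, 32} → COUNT(t.id)=5
  10: ids {18, 21} → COUNT(t.id)=2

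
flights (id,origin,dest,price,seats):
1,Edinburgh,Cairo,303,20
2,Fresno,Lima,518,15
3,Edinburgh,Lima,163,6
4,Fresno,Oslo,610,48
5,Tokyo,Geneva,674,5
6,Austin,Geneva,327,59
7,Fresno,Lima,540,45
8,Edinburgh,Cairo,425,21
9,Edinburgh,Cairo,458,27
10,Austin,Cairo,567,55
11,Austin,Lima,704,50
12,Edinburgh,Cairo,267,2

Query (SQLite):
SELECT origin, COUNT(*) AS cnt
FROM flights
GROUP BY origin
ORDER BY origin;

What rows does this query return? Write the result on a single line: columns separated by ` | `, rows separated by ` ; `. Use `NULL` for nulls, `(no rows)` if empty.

Austin | 3 ; Edinburgh | 5 ; Fresno | 3 ; Tokyo | 1

Partition flights by origin; compute COUNT(*) within each group.
  Austin: ids {6, 10, 11} → COUNT(*)=3
  Edinburgh: ids {1, 3, 8, 9, 12} → COUNT(*)=5
  Fresno: ids {2, 4, 7} → COUNT(*)=3
  Tokyo: ids {5} → COUNT(*)=1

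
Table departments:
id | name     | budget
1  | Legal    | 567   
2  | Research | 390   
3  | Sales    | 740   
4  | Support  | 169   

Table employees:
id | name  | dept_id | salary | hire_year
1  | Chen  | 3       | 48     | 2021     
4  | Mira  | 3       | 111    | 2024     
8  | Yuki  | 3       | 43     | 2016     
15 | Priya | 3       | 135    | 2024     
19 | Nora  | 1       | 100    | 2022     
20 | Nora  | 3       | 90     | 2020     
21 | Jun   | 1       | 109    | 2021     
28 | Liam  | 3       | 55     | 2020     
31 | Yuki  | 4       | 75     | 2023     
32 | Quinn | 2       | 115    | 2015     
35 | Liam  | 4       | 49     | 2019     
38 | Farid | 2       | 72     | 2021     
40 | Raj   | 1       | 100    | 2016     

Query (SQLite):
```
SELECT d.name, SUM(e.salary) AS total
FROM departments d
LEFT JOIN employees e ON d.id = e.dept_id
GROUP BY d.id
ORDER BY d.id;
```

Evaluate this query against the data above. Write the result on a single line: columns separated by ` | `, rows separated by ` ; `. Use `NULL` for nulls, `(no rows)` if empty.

Legal | 309 ; Research | 187 ; Sales | 482 ; Support | 124

LEFT JOIN keeps every departments row; unmatched ones get NULL for employees columns.
Group by departments.id and compute SUM(e.salary). SUM over an all-NULL group is NULL.
  1: ids {19, 21, 40} → SUM(e.salary)=309
  2: ids {32, 38} → SUM(e.salary)=187
  3: ids {1, 4, 8, 15, 20, 28} → SUM(e.salary)=482
  4: ids {31, 35} → SUM(e.salary)=124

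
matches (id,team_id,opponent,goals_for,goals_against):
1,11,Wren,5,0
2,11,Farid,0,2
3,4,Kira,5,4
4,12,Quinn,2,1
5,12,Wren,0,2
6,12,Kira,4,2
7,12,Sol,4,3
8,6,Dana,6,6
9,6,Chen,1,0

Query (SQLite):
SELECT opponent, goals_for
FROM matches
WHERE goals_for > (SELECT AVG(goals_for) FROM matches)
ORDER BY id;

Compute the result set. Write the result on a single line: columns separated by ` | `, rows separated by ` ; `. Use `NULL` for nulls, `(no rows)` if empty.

Wren | 5 ; Kira | 5 ; Kira | 4 ; Sol | 4 ; Dana | 6

Scalar subquery: AVG(goals_for) over all matches rows = 3.0.
Keep rows where goals_for > that value.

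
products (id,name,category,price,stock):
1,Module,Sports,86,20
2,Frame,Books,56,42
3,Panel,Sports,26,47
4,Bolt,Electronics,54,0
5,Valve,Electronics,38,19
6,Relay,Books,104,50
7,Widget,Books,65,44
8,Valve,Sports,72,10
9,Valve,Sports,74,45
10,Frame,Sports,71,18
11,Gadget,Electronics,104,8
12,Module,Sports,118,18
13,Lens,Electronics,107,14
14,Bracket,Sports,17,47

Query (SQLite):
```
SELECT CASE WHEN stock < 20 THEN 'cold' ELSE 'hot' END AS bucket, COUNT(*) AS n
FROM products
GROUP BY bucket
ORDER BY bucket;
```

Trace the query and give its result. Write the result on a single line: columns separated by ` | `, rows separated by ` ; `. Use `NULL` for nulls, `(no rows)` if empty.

Bucket rows by stock < 20 → 'cold' else 'hot'; count each bucket.

cold | 7 ; hot | 7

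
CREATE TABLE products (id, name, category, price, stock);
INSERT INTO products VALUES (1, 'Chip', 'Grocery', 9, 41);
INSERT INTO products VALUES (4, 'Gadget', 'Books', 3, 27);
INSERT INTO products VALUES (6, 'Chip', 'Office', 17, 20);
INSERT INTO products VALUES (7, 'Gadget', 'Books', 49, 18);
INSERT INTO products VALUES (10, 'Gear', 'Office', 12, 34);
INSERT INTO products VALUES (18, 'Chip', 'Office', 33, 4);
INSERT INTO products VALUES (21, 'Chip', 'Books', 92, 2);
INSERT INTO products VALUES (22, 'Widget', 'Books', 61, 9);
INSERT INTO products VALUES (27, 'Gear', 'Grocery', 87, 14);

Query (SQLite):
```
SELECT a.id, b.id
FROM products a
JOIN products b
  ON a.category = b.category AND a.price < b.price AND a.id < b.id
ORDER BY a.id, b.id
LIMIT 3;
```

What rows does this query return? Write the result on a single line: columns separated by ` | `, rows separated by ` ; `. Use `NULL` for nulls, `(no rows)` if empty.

1 | 27 ; 4 | 7 ; 4 | 21

Pairs (a,b) with same category, a.price < b.price, a.id < b.id.
category groups: Books:{4,7,21,22} Grocery:{1,27} Office:{6,10,18}
Ordered by (a.id, b.id); first 3.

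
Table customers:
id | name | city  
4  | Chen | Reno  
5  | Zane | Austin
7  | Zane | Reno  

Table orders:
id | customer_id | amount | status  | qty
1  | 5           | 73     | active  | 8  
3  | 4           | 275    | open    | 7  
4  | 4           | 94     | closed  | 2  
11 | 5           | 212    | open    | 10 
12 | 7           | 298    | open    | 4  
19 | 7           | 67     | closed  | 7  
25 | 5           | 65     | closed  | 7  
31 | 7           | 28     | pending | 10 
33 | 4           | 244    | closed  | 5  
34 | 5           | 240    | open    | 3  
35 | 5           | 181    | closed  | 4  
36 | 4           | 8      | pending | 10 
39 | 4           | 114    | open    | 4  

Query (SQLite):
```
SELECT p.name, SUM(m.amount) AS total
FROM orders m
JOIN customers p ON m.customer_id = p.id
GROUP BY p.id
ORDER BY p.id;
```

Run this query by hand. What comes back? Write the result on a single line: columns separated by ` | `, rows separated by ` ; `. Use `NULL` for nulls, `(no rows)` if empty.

Join each orders row to its customers via customer_id.
Group joined rows by customers.id; compute SUM(m.amount) per group.
  4: ids {3, 4, 33, 36, 39} → SUM(m.amount)=735
  5: ids {1, 11, 25, 34, 35} → SUM(m.amount)=771
  7: ids {12, 19, 31} → SUM(m.amount)=393

Chen | 735 ; Zane | 771 ; Zane | 393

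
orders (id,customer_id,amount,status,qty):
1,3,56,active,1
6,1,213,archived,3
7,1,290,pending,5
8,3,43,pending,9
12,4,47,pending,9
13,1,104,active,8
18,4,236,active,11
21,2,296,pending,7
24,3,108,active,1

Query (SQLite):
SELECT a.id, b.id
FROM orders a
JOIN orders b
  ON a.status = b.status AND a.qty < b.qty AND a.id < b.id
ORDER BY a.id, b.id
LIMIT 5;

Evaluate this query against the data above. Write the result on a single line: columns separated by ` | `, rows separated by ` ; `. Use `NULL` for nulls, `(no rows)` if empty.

1 | 13 ; 1 | 18 ; 7 | 8 ; 7 | 12 ; 7 | 21

Pairs (a,b) with same status, a.qty < b.qty, a.id < b.id.
status groups: active:{1,13,18,24} archived:{6} pending:{7,8,12,21}
Ordered by (a.id, b.id); first 5.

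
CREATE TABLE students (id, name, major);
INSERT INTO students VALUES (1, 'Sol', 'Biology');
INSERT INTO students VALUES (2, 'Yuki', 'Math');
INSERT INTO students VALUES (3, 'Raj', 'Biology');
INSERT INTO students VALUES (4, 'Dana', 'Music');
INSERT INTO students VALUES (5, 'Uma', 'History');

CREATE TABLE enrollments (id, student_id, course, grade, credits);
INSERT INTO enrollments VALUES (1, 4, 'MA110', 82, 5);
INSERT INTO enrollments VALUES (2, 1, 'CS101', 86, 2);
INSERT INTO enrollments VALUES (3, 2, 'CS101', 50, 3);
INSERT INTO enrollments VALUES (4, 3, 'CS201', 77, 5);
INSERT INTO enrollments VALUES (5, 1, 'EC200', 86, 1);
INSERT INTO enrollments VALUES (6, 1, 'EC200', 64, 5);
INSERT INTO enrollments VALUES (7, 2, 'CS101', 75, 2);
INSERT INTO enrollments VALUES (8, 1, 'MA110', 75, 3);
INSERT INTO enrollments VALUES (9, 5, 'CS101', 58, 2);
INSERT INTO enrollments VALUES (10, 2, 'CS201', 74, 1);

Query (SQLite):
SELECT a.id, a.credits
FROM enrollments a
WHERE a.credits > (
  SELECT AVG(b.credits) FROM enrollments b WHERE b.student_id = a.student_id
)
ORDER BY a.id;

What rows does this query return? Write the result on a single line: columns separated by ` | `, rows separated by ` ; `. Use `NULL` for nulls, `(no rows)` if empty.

3 | 3 ; 6 | 5 ; 8 | 3

For each enrollments row a, compute AVG(credits) over rows sharing a.student_id.
Keep row a if a.credits > that per-group AVG.
  student_id=1: AVG(credits) = 2.75
  student_id=2: AVG(credits) = 2.0
  student_id=3: AVG(credits) = 5.0
  student_id=4: AVG(credits) = 5.0
  student_id=5: AVG(credits) = 2.0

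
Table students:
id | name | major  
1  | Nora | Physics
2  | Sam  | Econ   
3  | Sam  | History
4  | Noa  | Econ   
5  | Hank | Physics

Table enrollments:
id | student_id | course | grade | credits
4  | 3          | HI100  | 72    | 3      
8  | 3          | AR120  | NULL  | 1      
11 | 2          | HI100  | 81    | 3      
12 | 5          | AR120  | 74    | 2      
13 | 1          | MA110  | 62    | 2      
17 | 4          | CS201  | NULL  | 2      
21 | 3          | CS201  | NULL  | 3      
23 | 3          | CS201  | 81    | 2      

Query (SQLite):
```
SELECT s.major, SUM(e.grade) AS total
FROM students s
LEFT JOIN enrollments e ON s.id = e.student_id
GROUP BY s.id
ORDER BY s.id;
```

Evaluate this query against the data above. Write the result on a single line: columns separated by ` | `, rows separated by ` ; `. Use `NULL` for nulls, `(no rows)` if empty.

LEFT JOIN keeps every students row; unmatched ones get NULL for enrollments columns.
Group by students.id and compute SUM(e.grade). SUM over an all-NULL group is NULL.
  1: ids {13} → SUM(e.grade)=62
  2: ids {11} → SUM(e.grade)=81
  3: ids {4, 8, 21, 23} → SUM(e.grade)=153
  4: ids {17} → SUM(e.grade)=NULL
  5: ids {12} → SUM(e.grade)=74

Physics | 62 ; Econ | 81 ; History | 153 ; Econ | NULL ; Physics | 74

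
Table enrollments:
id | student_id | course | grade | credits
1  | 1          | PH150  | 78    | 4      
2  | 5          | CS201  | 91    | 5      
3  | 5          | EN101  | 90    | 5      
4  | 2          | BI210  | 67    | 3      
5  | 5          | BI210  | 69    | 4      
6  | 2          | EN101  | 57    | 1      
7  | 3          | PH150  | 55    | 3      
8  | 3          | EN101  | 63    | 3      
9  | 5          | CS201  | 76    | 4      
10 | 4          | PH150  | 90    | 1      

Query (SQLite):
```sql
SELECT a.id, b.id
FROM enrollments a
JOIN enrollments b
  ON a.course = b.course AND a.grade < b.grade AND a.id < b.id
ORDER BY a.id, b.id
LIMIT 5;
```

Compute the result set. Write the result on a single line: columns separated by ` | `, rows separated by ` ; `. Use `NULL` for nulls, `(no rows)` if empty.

1 | 10 ; 4 | 5 ; 6 | 8 ; 7 | 10

Pairs (a,b) with same course, a.grade < b.grade, a.id < b.id.
course groups: BI210:{4,5} CS201:{2,9} EN101:{3,6,8} PH150:{1,7,10}
Ordered by (a.id, b.id); first 5.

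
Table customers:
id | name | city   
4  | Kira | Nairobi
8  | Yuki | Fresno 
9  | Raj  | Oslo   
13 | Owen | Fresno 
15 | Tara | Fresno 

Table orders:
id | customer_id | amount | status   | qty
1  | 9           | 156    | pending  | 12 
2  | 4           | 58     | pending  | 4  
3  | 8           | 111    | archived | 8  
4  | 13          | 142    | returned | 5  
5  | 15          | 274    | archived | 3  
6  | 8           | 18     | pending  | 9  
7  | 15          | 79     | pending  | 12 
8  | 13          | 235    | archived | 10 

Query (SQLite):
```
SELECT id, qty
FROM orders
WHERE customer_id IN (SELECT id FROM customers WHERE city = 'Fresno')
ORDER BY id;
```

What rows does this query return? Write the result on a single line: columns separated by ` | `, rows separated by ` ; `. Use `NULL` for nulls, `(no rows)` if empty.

Inner query: customers.id where city = 'Fresno'.
Outer: keep orders rows whose customer_id is in that set.
Inner query → {8, 13, 15}

3 | 8 ; 4 | 5 ; 5 | 3 ; 6 | 9 ; 7 | 12 ; 8 | 10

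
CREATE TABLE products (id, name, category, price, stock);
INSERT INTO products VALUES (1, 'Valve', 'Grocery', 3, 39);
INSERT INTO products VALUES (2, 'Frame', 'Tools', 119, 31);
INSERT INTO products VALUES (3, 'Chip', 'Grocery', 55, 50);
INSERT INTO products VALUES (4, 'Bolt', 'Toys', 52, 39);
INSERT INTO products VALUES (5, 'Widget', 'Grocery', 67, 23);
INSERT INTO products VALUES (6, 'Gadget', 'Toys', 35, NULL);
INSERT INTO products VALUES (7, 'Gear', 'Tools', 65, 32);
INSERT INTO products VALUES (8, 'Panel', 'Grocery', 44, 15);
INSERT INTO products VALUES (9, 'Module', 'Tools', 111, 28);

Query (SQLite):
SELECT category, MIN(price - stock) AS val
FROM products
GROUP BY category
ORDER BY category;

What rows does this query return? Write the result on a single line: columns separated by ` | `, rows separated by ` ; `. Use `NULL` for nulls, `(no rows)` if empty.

Grocery | -36 ; Tools | 33 ; Toys | 13

For each row compute price - stock.
Group by category; take MIN of the expression per group.
  Grocery: ids {1, 3, 5, 8} → MIN(price - stock)=-36
  Tools: ids {2, 7, 9} → MIN(price - stock)=33
  Toys: ids {4, 6} → MIN(price - stock)=13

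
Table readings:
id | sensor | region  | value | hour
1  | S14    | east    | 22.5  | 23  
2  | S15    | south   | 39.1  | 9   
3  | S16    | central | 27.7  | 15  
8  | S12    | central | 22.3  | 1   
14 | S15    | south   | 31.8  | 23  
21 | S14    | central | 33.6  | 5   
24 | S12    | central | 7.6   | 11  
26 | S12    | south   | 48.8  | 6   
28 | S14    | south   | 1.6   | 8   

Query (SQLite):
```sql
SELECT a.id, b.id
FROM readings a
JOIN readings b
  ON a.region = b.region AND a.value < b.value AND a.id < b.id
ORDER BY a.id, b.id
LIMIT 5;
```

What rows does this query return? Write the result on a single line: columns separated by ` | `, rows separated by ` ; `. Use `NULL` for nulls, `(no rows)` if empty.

Pairs (a,b) with same region, a.value < b.value, a.id < b.id.
region groups: central:{3,8,21,24} east:{1} south:{2,14,26,28}
Ordered by (a.id, b.id); first 5.

2 | 26 ; 3 | 21 ; 8 | 21 ; 14 | 26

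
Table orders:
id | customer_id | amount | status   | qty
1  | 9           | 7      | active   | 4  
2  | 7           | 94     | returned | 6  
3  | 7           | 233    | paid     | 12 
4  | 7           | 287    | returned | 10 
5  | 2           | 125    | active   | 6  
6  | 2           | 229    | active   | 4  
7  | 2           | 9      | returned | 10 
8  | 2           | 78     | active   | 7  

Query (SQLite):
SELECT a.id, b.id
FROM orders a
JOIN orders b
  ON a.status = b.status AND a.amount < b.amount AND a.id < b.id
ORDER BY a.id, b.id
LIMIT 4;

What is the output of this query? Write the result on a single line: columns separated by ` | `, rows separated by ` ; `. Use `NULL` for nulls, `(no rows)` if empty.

1 | 5 ; 1 | 6 ; 1 | 8 ; 2 | 4

Pairs (a,b) with same status, a.amount < b.amount, a.id < b.id.
status groups: active:{1,5,6,8} paid:{3} returned:{2,4,7}
Ordered by (a.id, b.id); first 4.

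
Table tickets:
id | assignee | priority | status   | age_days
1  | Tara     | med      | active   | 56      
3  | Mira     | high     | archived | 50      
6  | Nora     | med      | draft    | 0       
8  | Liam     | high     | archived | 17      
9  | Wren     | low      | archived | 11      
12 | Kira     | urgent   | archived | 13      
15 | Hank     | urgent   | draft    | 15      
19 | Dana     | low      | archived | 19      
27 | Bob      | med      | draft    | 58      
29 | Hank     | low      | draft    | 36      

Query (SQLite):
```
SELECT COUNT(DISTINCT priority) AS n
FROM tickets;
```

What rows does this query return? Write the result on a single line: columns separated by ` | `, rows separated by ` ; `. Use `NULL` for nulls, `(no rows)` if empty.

Count distinct non-NULL priority values.

4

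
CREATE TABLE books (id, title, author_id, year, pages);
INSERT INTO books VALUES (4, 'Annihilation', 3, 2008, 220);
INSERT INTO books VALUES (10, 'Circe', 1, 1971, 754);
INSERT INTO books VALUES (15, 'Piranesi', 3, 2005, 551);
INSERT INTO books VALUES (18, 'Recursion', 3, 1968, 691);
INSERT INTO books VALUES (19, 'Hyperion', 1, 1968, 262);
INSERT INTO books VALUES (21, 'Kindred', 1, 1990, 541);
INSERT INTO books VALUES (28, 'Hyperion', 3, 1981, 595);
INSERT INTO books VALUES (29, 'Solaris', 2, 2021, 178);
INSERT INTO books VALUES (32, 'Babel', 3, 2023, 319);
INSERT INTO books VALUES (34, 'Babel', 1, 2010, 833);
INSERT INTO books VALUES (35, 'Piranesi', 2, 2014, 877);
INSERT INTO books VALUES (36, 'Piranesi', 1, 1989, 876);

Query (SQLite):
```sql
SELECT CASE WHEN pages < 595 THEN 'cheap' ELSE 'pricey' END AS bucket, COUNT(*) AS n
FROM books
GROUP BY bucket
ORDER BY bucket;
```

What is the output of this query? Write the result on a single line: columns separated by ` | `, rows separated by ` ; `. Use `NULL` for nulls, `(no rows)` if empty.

Bucket rows by pages < 595 → 'cheap' else 'pricey'; count each bucket.

cheap | 6 ; pricey | 6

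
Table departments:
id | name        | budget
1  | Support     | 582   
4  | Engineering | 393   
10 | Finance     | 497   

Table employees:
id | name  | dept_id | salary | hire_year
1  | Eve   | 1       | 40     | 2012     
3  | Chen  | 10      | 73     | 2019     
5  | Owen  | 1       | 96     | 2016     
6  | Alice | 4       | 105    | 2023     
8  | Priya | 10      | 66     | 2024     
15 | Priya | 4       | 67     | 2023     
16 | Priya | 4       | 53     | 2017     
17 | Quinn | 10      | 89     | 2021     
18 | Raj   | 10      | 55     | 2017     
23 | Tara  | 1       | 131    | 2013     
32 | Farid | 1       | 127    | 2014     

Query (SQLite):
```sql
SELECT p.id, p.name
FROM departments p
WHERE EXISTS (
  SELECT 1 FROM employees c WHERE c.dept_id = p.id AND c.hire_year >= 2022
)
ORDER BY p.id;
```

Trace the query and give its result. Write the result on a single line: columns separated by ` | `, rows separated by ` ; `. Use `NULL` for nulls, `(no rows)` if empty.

4 | Engineering ; 10 | Finance

For each departments row, check whether any employees with matching dept_id has hire_year >= 2022.
Keep rows where that is true.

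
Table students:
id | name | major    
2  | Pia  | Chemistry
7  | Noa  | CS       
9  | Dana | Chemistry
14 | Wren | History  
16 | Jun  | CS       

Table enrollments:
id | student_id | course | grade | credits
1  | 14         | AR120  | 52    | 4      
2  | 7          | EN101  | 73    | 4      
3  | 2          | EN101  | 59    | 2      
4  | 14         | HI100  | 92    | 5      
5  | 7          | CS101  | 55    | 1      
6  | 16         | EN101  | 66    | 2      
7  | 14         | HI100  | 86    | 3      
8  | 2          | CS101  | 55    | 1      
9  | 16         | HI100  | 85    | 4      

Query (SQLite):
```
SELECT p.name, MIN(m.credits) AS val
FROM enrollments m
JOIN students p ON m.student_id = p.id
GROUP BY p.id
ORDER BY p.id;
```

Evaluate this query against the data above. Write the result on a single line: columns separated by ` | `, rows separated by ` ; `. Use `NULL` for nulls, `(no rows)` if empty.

Join each enrollments row to its students via student_id.
Group joined rows by students.id; compute MIN(m.credits) per group.
  2: ids {3, 8} → MIN(m.credits)=1
  7: ids {2, 5} → MIN(m.credits)=1
  14: ids {1, 4, 7} → MIN(m.credits)=3
  16: ids {6, 9} → MIN(m.credits)=2

Pia | 1 ; Noa | 1 ; Wren | 3 ; Jun | 2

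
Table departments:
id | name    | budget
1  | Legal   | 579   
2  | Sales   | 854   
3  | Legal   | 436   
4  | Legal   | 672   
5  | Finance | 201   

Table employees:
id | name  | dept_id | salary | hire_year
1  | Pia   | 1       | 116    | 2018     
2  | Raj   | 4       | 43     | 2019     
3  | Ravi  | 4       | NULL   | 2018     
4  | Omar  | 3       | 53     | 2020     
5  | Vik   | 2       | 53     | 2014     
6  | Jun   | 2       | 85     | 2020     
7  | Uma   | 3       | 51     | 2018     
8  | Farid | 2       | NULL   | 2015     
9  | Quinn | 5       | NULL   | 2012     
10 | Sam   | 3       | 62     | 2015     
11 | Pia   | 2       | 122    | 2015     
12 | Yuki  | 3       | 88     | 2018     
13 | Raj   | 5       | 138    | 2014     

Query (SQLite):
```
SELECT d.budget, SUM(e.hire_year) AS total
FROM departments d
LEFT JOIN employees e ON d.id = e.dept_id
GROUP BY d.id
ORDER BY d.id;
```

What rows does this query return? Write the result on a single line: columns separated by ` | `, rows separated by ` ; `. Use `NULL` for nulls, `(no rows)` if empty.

579 | 2018 ; 854 | 8064 ; 436 | 8071 ; 672 | 4037 ; 201 | 4026

LEFT JOIN keeps every departments row; unmatched ones get NULL for employees columns.
Group by departments.id and compute SUM(e.hire_year). SUM over an all-NULL group is NULL.
  1: ids {1} → SUM(e.hire_year)=2018
  2: ids {5, 6, 8, 11} → SUM(e.hire_year)=8064
  3: ids {4, 7, 10, 12} → SUM(e.hire_year)=8071
  4: ids {2, 3} → SUM(e.hire_year)=4037
  5: ids {9, 13} → SUM(e.hire_year)=4026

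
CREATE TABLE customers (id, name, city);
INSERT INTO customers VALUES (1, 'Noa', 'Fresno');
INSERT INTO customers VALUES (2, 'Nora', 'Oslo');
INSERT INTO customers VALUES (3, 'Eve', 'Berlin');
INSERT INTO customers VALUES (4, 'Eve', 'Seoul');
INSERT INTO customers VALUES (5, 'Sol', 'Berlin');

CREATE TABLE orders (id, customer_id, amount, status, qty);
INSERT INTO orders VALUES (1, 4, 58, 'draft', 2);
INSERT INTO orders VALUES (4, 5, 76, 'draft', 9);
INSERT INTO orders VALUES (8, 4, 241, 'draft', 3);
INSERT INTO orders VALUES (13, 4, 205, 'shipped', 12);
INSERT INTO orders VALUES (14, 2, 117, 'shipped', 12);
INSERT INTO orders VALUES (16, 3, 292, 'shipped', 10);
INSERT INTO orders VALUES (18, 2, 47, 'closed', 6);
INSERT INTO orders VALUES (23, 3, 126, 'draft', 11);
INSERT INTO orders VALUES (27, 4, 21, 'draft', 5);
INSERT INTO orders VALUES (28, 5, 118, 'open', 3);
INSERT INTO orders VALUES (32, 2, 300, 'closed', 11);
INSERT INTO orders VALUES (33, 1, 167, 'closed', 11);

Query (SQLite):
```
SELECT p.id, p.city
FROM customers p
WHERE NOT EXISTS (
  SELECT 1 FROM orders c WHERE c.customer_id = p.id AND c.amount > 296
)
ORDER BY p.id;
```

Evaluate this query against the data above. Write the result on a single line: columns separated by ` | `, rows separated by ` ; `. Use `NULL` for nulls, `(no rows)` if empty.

1 | Fresno ; 3 | Berlin ; 4 | Seoul ; 5 | Berlin

For each customers row, check whether any orders with matching customer_id has amount > 296.
Keep rows where that is false.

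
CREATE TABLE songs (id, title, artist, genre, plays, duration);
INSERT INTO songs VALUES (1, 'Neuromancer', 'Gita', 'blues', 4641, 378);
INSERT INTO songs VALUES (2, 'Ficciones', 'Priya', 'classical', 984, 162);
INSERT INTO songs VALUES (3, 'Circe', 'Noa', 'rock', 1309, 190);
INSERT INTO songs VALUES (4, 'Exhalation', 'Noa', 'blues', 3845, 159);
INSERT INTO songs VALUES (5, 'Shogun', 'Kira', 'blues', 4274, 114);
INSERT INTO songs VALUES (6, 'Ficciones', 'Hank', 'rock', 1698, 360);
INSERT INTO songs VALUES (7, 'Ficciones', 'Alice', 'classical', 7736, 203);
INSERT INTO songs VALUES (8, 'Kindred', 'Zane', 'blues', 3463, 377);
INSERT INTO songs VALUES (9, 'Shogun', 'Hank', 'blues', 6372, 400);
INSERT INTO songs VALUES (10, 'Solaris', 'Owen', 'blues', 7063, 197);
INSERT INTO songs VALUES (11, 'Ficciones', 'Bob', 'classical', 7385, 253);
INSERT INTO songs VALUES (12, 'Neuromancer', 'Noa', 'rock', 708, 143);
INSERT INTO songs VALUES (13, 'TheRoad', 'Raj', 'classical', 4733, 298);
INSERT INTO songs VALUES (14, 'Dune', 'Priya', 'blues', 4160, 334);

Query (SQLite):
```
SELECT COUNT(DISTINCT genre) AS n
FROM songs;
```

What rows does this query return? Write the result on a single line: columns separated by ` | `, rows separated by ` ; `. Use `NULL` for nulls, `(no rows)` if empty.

3

Count distinct non-NULL genre values.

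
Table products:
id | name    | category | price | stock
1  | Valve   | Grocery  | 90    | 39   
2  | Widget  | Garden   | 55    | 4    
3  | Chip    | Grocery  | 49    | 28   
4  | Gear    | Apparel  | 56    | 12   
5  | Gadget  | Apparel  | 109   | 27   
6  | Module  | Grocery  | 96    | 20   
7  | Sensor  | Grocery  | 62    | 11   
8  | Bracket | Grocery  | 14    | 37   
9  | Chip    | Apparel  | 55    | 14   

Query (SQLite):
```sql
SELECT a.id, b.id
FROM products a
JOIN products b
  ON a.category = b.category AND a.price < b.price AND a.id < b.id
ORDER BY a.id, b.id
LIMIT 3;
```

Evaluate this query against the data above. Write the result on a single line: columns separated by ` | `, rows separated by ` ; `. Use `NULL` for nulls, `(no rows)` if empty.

Pairs (a,b) with same category, a.price < b.price, a.id < b.id.
category groups: Apparel:{4,5,9} Garden:{2} Grocery:{1,3,6,7,8}
Ordered by (a.id, b.id); first 3.

1 | 6 ; 3 | 6 ; 3 | 7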